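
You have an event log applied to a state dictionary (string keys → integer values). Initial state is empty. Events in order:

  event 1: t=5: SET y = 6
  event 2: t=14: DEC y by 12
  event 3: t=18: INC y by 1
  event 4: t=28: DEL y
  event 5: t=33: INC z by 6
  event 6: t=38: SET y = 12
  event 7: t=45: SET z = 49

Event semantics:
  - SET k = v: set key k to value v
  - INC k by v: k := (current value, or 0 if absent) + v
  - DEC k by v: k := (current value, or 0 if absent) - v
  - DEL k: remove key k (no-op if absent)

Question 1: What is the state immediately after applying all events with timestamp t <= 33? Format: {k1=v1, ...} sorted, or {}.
Answer: {z=6}

Derivation:
Apply events with t <= 33 (5 events):
  after event 1 (t=5: SET y = 6): {y=6}
  after event 2 (t=14: DEC y by 12): {y=-6}
  after event 3 (t=18: INC y by 1): {y=-5}
  after event 4 (t=28: DEL y): {}
  after event 5 (t=33: INC z by 6): {z=6}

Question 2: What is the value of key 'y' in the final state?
Answer: 12

Derivation:
Track key 'y' through all 7 events:
  event 1 (t=5: SET y = 6): y (absent) -> 6
  event 2 (t=14: DEC y by 12): y 6 -> -6
  event 3 (t=18: INC y by 1): y -6 -> -5
  event 4 (t=28: DEL y): y -5 -> (absent)
  event 5 (t=33: INC z by 6): y unchanged
  event 6 (t=38: SET y = 12): y (absent) -> 12
  event 7 (t=45: SET z = 49): y unchanged
Final: y = 12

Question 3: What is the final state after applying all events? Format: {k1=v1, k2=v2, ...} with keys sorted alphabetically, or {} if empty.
  after event 1 (t=5: SET y = 6): {y=6}
  after event 2 (t=14: DEC y by 12): {y=-6}
  after event 3 (t=18: INC y by 1): {y=-5}
  after event 4 (t=28: DEL y): {}
  after event 5 (t=33: INC z by 6): {z=6}
  after event 6 (t=38: SET y = 12): {y=12, z=6}
  after event 7 (t=45: SET z = 49): {y=12, z=49}

Answer: {y=12, z=49}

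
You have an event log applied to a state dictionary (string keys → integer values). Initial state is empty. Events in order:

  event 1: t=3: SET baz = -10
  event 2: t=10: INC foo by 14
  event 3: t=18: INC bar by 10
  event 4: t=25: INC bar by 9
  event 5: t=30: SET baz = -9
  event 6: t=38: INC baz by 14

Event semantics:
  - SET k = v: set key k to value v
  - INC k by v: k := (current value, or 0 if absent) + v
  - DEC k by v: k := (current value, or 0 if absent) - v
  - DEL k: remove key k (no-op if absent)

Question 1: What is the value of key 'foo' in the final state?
Answer: 14

Derivation:
Track key 'foo' through all 6 events:
  event 1 (t=3: SET baz = -10): foo unchanged
  event 2 (t=10: INC foo by 14): foo (absent) -> 14
  event 3 (t=18: INC bar by 10): foo unchanged
  event 4 (t=25: INC bar by 9): foo unchanged
  event 5 (t=30: SET baz = -9): foo unchanged
  event 6 (t=38: INC baz by 14): foo unchanged
Final: foo = 14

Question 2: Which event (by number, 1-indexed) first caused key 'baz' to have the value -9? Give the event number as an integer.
Answer: 5

Derivation:
Looking for first event where baz becomes -9:
  event 1: baz = -10
  event 2: baz = -10
  event 3: baz = -10
  event 4: baz = -10
  event 5: baz -10 -> -9  <-- first match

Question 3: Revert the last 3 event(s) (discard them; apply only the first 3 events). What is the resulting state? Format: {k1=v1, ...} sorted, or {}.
Answer: {bar=10, baz=-10, foo=14}

Derivation:
Keep first 3 events (discard last 3):
  after event 1 (t=3: SET baz = -10): {baz=-10}
  after event 2 (t=10: INC foo by 14): {baz=-10, foo=14}
  after event 3 (t=18: INC bar by 10): {bar=10, baz=-10, foo=14}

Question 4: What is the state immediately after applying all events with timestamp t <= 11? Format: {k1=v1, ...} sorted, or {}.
Answer: {baz=-10, foo=14}

Derivation:
Apply events with t <= 11 (2 events):
  after event 1 (t=3: SET baz = -10): {baz=-10}
  after event 2 (t=10: INC foo by 14): {baz=-10, foo=14}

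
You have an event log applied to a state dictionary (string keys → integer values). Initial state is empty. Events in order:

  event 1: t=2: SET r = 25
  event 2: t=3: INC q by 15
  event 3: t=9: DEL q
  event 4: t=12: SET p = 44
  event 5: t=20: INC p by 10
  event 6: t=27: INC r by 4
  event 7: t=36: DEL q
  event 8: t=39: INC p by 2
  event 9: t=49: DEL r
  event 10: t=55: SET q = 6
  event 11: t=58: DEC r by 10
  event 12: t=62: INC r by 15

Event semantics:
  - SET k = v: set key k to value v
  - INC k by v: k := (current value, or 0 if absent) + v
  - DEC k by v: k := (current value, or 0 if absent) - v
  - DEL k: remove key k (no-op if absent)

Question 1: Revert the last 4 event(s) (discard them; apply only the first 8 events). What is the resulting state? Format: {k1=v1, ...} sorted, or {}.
Keep first 8 events (discard last 4):
  after event 1 (t=2: SET r = 25): {r=25}
  after event 2 (t=3: INC q by 15): {q=15, r=25}
  after event 3 (t=9: DEL q): {r=25}
  after event 4 (t=12: SET p = 44): {p=44, r=25}
  after event 5 (t=20: INC p by 10): {p=54, r=25}
  after event 6 (t=27: INC r by 4): {p=54, r=29}
  after event 7 (t=36: DEL q): {p=54, r=29}
  after event 8 (t=39: INC p by 2): {p=56, r=29}

Answer: {p=56, r=29}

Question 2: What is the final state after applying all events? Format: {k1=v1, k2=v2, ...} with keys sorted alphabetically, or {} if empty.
  after event 1 (t=2: SET r = 25): {r=25}
  after event 2 (t=3: INC q by 15): {q=15, r=25}
  after event 3 (t=9: DEL q): {r=25}
  after event 4 (t=12: SET p = 44): {p=44, r=25}
  after event 5 (t=20: INC p by 10): {p=54, r=25}
  after event 6 (t=27: INC r by 4): {p=54, r=29}
  after event 7 (t=36: DEL q): {p=54, r=29}
  after event 8 (t=39: INC p by 2): {p=56, r=29}
  after event 9 (t=49: DEL r): {p=56}
  after event 10 (t=55: SET q = 6): {p=56, q=6}
  after event 11 (t=58: DEC r by 10): {p=56, q=6, r=-10}
  after event 12 (t=62: INC r by 15): {p=56, q=6, r=5}

Answer: {p=56, q=6, r=5}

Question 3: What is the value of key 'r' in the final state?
Answer: 5

Derivation:
Track key 'r' through all 12 events:
  event 1 (t=2: SET r = 25): r (absent) -> 25
  event 2 (t=3: INC q by 15): r unchanged
  event 3 (t=9: DEL q): r unchanged
  event 4 (t=12: SET p = 44): r unchanged
  event 5 (t=20: INC p by 10): r unchanged
  event 6 (t=27: INC r by 4): r 25 -> 29
  event 7 (t=36: DEL q): r unchanged
  event 8 (t=39: INC p by 2): r unchanged
  event 9 (t=49: DEL r): r 29 -> (absent)
  event 10 (t=55: SET q = 6): r unchanged
  event 11 (t=58: DEC r by 10): r (absent) -> -10
  event 12 (t=62: INC r by 15): r -10 -> 5
Final: r = 5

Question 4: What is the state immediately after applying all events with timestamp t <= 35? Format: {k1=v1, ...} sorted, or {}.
Answer: {p=54, r=29}

Derivation:
Apply events with t <= 35 (6 events):
  after event 1 (t=2: SET r = 25): {r=25}
  after event 2 (t=3: INC q by 15): {q=15, r=25}
  after event 3 (t=9: DEL q): {r=25}
  after event 4 (t=12: SET p = 44): {p=44, r=25}
  after event 5 (t=20: INC p by 10): {p=54, r=25}
  after event 6 (t=27: INC r by 4): {p=54, r=29}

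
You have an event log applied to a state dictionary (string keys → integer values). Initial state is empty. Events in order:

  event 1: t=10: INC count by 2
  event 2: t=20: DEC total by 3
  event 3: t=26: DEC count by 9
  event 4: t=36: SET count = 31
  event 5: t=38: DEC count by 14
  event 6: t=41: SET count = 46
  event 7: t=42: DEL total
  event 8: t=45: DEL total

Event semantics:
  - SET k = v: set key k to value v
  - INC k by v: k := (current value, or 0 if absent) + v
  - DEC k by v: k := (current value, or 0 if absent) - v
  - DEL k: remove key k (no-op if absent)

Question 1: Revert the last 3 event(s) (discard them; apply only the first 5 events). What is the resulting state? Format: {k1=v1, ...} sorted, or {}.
Keep first 5 events (discard last 3):
  after event 1 (t=10: INC count by 2): {count=2}
  after event 2 (t=20: DEC total by 3): {count=2, total=-3}
  after event 3 (t=26: DEC count by 9): {count=-7, total=-3}
  after event 4 (t=36: SET count = 31): {count=31, total=-3}
  after event 5 (t=38: DEC count by 14): {count=17, total=-3}

Answer: {count=17, total=-3}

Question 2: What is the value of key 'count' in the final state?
Answer: 46

Derivation:
Track key 'count' through all 8 events:
  event 1 (t=10: INC count by 2): count (absent) -> 2
  event 2 (t=20: DEC total by 3): count unchanged
  event 3 (t=26: DEC count by 9): count 2 -> -7
  event 4 (t=36: SET count = 31): count -7 -> 31
  event 5 (t=38: DEC count by 14): count 31 -> 17
  event 6 (t=41: SET count = 46): count 17 -> 46
  event 7 (t=42: DEL total): count unchanged
  event 8 (t=45: DEL total): count unchanged
Final: count = 46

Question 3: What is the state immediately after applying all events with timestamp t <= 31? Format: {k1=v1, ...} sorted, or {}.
Answer: {count=-7, total=-3}

Derivation:
Apply events with t <= 31 (3 events):
  after event 1 (t=10: INC count by 2): {count=2}
  after event 2 (t=20: DEC total by 3): {count=2, total=-3}
  after event 3 (t=26: DEC count by 9): {count=-7, total=-3}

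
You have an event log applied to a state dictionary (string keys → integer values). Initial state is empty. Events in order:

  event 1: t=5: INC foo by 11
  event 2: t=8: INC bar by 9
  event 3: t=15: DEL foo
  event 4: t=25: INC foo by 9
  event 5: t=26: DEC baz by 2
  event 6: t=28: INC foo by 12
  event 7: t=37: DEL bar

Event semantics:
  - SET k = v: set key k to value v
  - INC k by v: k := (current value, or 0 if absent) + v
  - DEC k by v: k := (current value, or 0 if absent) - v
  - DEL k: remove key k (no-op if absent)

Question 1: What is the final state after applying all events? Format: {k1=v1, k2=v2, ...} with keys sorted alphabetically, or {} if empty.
  after event 1 (t=5: INC foo by 11): {foo=11}
  after event 2 (t=8: INC bar by 9): {bar=9, foo=11}
  after event 3 (t=15: DEL foo): {bar=9}
  after event 4 (t=25: INC foo by 9): {bar=9, foo=9}
  after event 5 (t=26: DEC baz by 2): {bar=9, baz=-2, foo=9}
  after event 6 (t=28: INC foo by 12): {bar=9, baz=-2, foo=21}
  after event 7 (t=37: DEL bar): {baz=-2, foo=21}

Answer: {baz=-2, foo=21}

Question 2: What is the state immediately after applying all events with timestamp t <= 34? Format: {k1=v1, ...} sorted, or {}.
Answer: {bar=9, baz=-2, foo=21}

Derivation:
Apply events with t <= 34 (6 events):
  after event 1 (t=5: INC foo by 11): {foo=11}
  after event 2 (t=8: INC bar by 9): {bar=9, foo=11}
  after event 3 (t=15: DEL foo): {bar=9}
  after event 4 (t=25: INC foo by 9): {bar=9, foo=9}
  after event 5 (t=26: DEC baz by 2): {bar=9, baz=-2, foo=9}
  after event 6 (t=28: INC foo by 12): {bar=9, baz=-2, foo=21}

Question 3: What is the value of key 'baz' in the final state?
Answer: -2

Derivation:
Track key 'baz' through all 7 events:
  event 1 (t=5: INC foo by 11): baz unchanged
  event 2 (t=8: INC bar by 9): baz unchanged
  event 3 (t=15: DEL foo): baz unchanged
  event 4 (t=25: INC foo by 9): baz unchanged
  event 5 (t=26: DEC baz by 2): baz (absent) -> -2
  event 6 (t=28: INC foo by 12): baz unchanged
  event 7 (t=37: DEL bar): baz unchanged
Final: baz = -2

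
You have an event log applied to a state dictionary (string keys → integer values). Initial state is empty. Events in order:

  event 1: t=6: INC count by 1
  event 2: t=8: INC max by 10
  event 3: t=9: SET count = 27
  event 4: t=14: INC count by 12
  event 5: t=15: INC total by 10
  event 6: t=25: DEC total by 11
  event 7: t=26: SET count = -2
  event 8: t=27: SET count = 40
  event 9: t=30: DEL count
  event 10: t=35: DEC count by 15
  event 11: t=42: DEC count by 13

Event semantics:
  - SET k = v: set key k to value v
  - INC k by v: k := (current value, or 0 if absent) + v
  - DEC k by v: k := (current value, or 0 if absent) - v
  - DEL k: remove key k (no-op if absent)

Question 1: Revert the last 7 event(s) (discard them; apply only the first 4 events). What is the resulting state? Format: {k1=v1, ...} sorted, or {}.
Answer: {count=39, max=10}

Derivation:
Keep first 4 events (discard last 7):
  after event 1 (t=6: INC count by 1): {count=1}
  after event 2 (t=8: INC max by 10): {count=1, max=10}
  after event 3 (t=9: SET count = 27): {count=27, max=10}
  after event 4 (t=14: INC count by 12): {count=39, max=10}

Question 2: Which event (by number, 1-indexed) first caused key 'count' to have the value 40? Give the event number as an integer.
Looking for first event where count becomes 40:
  event 1: count = 1
  event 2: count = 1
  event 3: count = 27
  event 4: count = 39
  event 5: count = 39
  event 6: count = 39
  event 7: count = -2
  event 8: count -2 -> 40  <-- first match

Answer: 8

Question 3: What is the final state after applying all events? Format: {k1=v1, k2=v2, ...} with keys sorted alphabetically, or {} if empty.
Answer: {count=-28, max=10, total=-1}

Derivation:
  after event 1 (t=6: INC count by 1): {count=1}
  after event 2 (t=8: INC max by 10): {count=1, max=10}
  after event 3 (t=9: SET count = 27): {count=27, max=10}
  after event 4 (t=14: INC count by 12): {count=39, max=10}
  after event 5 (t=15: INC total by 10): {count=39, max=10, total=10}
  after event 6 (t=25: DEC total by 11): {count=39, max=10, total=-1}
  after event 7 (t=26: SET count = -2): {count=-2, max=10, total=-1}
  after event 8 (t=27: SET count = 40): {count=40, max=10, total=-1}
  after event 9 (t=30: DEL count): {max=10, total=-1}
  after event 10 (t=35: DEC count by 15): {count=-15, max=10, total=-1}
  after event 11 (t=42: DEC count by 13): {count=-28, max=10, total=-1}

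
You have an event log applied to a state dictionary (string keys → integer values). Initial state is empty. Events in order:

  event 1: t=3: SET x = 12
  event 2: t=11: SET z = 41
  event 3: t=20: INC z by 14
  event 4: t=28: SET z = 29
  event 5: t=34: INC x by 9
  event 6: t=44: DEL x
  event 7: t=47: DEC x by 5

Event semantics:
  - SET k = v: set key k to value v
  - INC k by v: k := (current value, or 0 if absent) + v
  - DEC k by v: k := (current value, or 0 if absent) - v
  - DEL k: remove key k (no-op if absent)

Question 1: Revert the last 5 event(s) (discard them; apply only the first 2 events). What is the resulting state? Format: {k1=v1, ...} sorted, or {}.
Answer: {x=12, z=41}

Derivation:
Keep first 2 events (discard last 5):
  after event 1 (t=3: SET x = 12): {x=12}
  after event 2 (t=11: SET z = 41): {x=12, z=41}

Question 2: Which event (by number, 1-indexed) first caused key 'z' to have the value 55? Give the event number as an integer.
Looking for first event where z becomes 55:
  event 2: z = 41
  event 3: z 41 -> 55  <-- first match

Answer: 3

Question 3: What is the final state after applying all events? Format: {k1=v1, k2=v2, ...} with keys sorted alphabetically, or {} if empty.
Answer: {x=-5, z=29}

Derivation:
  after event 1 (t=3: SET x = 12): {x=12}
  after event 2 (t=11: SET z = 41): {x=12, z=41}
  after event 3 (t=20: INC z by 14): {x=12, z=55}
  after event 4 (t=28: SET z = 29): {x=12, z=29}
  after event 5 (t=34: INC x by 9): {x=21, z=29}
  after event 6 (t=44: DEL x): {z=29}
  after event 7 (t=47: DEC x by 5): {x=-5, z=29}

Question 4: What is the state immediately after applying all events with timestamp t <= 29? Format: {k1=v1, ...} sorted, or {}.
Apply events with t <= 29 (4 events):
  after event 1 (t=3: SET x = 12): {x=12}
  after event 2 (t=11: SET z = 41): {x=12, z=41}
  after event 3 (t=20: INC z by 14): {x=12, z=55}
  after event 4 (t=28: SET z = 29): {x=12, z=29}

Answer: {x=12, z=29}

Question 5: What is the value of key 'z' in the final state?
Track key 'z' through all 7 events:
  event 1 (t=3: SET x = 12): z unchanged
  event 2 (t=11: SET z = 41): z (absent) -> 41
  event 3 (t=20: INC z by 14): z 41 -> 55
  event 4 (t=28: SET z = 29): z 55 -> 29
  event 5 (t=34: INC x by 9): z unchanged
  event 6 (t=44: DEL x): z unchanged
  event 7 (t=47: DEC x by 5): z unchanged
Final: z = 29

Answer: 29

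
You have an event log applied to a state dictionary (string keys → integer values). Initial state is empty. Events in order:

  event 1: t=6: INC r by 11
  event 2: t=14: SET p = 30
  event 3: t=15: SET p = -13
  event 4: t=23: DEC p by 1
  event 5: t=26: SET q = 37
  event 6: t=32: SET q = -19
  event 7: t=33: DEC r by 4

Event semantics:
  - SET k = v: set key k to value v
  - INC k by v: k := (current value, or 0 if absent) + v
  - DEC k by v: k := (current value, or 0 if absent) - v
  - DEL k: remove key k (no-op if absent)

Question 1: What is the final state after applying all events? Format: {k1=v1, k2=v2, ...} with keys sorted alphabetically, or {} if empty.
  after event 1 (t=6: INC r by 11): {r=11}
  after event 2 (t=14: SET p = 30): {p=30, r=11}
  after event 3 (t=15: SET p = -13): {p=-13, r=11}
  after event 4 (t=23: DEC p by 1): {p=-14, r=11}
  after event 5 (t=26: SET q = 37): {p=-14, q=37, r=11}
  after event 6 (t=32: SET q = -19): {p=-14, q=-19, r=11}
  after event 7 (t=33: DEC r by 4): {p=-14, q=-19, r=7}

Answer: {p=-14, q=-19, r=7}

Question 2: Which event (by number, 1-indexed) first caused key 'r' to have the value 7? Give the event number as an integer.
Looking for first event where r becomes 7:
  event 1: r = 11
  event 2: r = 11
  event 3: r = 11
  event 4: r = 11
  event 5: r = 11
  event 6: r = 11
  event 7: r 11 -> 7  <-- first match

Answer: 7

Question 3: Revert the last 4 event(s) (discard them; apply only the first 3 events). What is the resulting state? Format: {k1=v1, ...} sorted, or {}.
Keep first 3 events (discard last 4):
  after event 1 (t=6: INC r by 11): {r=11}
  after event 2 (t=14: SET p = 30): {p=30, r=11}
  after event 3 (t=15: SET p = -13): {p=-13, r=11}

Answer: {p=-13, r=11}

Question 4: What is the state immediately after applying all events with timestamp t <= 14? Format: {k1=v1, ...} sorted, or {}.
Apply events with t <= 14 (2 events):
  after event 1 (t=6: INC r by 11): {r=11}
  after event 2 (t=14: SET p = 30): {p=30, r=11}

Answer: {p=30, r=11}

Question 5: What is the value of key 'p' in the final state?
Answer: -14

Derivation:
Track key 'p' through all 7 events:
  event 1 (t=6: INC r by 11): p unchanged
  event 2 (t=14: SET p = 30): p (absent) -> 30
  event 3 (t=15: SET p = -13): p 30 -> -13
  event 4 (t=23: DEC p by 1): p -13 -> -14
  event 5 (t=26: SET q = 37): p unchanged
  event 6 (t=32: SET q = -19): p unchanged
  event 7 (t=33: DEC r by 4): p unchanged
Final: p = -14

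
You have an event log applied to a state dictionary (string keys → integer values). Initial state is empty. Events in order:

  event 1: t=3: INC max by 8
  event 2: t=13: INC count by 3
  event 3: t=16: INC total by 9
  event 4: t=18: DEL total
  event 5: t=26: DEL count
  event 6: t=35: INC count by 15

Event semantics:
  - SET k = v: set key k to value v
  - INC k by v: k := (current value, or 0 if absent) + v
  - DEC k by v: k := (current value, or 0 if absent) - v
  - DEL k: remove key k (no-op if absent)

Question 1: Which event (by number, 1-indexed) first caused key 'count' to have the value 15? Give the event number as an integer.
Answer: 6

Derivation:
Looking for first event where count becomes 15:
  event 2: count = 3
  event 3: count = 3
  event 4: count = 3
  event 5: count = (absent)
  event 6: count (absent) -> 15  <-- first match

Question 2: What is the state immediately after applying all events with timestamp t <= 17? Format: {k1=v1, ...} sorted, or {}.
Answer: {count=3, max=8, total=9}

Derivation:
Apply events with t <= 17 (3 events):
  after event 1 (t=3: INC max by 8): {max=8}
  after event 2 (t=13: INC count by 3): {count=3, max=8}
  after event 3 (t=16: INC total by 9): {count=3, max=8, total=9}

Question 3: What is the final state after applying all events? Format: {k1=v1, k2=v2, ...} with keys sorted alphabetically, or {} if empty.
  after event 1 (t=3: INC max by 8): {max=8}
  after event 2 (t=13: INC count by 3): {count=3, max=8}
  after event 3 (t=16: INC total by 9): {count=3, max=8, total=9}
  after event 4 (t=18: DEL total): {count=3, max=8}
  after event 5 (t=26: DEL count): {max=8}
  after event 6 (t=35: INC count by 15): {count=15, max=8}

Answer: {count=15, max=8}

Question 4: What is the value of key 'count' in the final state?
Track key 'count' through all 6 events:
  event 1 (t=3: INC max by 8): count unchanged
  event 2 (t=13: INC count by 3): count (absent) -> 3
  event 3 (t=16: INC total by 9): count unchanged
  event 4 (t=18: DEL total): count unchanged
  event 5 (t=26: DEL count): count 3 -> (absent)
  event 6 (t=35: INC count by 15): count (absent) -> 15
Final: count = 15

Answer: 15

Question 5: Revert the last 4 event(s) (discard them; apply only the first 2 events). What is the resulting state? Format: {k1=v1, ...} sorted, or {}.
Answer: {count=3, max=8}

Derivation:
Keep first 2 events (discard last 4):
  after event 1 (t=3: INC max by 8): {max=8}
  after event 2 (t=13: INC count by 3): {count=3, max=8}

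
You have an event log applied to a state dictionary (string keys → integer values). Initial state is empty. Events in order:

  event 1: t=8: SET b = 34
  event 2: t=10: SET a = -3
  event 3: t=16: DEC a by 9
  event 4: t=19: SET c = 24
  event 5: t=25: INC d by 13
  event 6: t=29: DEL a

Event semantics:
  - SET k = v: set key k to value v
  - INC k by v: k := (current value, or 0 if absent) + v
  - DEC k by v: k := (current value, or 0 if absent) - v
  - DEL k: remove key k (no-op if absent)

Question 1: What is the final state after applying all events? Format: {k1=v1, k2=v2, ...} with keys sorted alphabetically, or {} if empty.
Answer: {b=34, c=24, d=13}

Derivation:
  after event 1 (t=8: SET b = 34): {b=34}
  after event 2 (t=10: SET a = -3): {a=-3, b=34}
  after event 3 (t=16: DEC a by 9): {a=-12, b=34}
  after event 4 (t=19: SET c = 24): {a=-12, b=34, c=24}
  after event 5 (t=25: INC d by 13): {a=-12, b=34, c=24, d=13}
  after event 6 (t=29: DEL a): {b=34, c=24, d=13}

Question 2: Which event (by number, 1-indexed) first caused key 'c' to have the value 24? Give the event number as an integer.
Answer: 4

Derivation:
Looking for first event where c becomes 24:
  event 4: c (absent) -> 24  <-- first match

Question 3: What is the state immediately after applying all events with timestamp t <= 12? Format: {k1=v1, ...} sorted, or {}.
Apply events with t <= 12 (2 events):
  after event 1 (t=8: SET b = 34): {b=34}
  after event 2 (t=10: SET a = -3): {a=-3, b=34}

Answer: {a=-3, b=34}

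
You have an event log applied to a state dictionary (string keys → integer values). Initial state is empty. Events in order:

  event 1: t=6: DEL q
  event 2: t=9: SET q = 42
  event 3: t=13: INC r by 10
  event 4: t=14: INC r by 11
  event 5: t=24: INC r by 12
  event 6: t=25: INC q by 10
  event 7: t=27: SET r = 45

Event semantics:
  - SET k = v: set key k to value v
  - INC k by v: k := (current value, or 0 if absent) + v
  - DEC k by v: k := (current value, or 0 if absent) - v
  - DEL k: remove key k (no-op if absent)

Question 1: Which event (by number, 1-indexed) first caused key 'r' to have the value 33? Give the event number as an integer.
Looking for first event where r becomes 33:
  event 3: r = 10
  event 4: r = 21
  event 5: r 21 -> 33  <-- first match

Answer: 5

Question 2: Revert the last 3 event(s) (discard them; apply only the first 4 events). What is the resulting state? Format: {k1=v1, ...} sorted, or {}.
Keep first 4 events (discard last 3):
  after event 1 (t=6: DEL q): {}
  after event 2 (t=9: SET q = 42): {q=42}
  after event 3 (t=13: INC r by 10): {q=42, r=10}
  after event 4 (t=14: INC r by 11): {q=42, r=21}

Answer: {q=42, r=21}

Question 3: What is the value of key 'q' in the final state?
Track key 'q' through all 7 events:
  event 1 (t=6: DEL q): q (absent) -> (absent)
  event 2 (t=9: SET q = 42): q (absent) -> 42
  event 3 (t=13: INC r by 10): q unchanged
  event 4 (t=14: INC r by 11): q unchanged
  event 5 (t=24: INC r by 12): q unchanged
  event 6 (t=25: INC q by 10): q 42 -> 52
  event 7 (t=27: SET r = 45): q unchanged
Final: q = 52

Answer: 52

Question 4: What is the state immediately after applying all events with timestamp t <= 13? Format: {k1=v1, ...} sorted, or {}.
Apply events with t <= 13 (3 events):
  after event 1 (t=6: DEL q): {}
  after event 2 (t=9: SET q = 42): {q=42}
  after event 3 (t=13: INC r by 10): {q=42, r=10}

Answer: {q=42, r=10}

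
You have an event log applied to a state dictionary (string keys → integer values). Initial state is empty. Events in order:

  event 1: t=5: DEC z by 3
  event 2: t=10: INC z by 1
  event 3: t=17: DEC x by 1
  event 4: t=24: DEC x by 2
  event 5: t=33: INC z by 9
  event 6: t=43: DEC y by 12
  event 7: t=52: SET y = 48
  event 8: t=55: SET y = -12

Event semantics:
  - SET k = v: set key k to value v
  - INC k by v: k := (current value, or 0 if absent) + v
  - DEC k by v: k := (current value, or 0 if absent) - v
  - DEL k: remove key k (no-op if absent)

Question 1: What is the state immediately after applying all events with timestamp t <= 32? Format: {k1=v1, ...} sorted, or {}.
Answer: {x=-3, z=-2}

Derivation:
Apply events with t <= 32 (4 events):
  after event 1 (t=5: DEC z by 3): {z=-3}
  after event 2 (t=10: INC z by 1): {z=-2}
  after event 3 (t=17: DEC x by 1): {x=-1, z=-2}
  after event 4 (t=24: DEC x by 2): {x=-3, z=-2}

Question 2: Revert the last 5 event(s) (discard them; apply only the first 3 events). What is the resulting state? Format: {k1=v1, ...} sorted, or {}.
Answer: {x=-1, z=-2}

Derivation:
Keep first 3 events (discard last 5):
  after event 1 (t=5: DEC z by 3): {z=-3}
  after event 2 (t=10: INC z by 1): {z=-2}
  after event 3 (t=17: DEC x by 1): {x=-1, z=-2}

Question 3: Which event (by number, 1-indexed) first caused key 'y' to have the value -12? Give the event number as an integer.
Looking for first event where y becomes -12:
  event 6: y (absent) -> -12  <-- first match

Answer: 6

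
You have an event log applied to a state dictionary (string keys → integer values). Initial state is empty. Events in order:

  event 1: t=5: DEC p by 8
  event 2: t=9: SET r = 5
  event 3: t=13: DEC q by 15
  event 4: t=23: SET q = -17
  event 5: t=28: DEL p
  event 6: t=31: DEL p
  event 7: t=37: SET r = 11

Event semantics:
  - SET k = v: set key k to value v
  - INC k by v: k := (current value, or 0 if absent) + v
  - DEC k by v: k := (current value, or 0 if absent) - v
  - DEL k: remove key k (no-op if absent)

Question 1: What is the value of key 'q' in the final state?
Track key 'q' through all 7 events:
  event 1 (t=5: DEC p by 8): q unchanged
  event 2 (t=9: SET r = 5): q unchanged
  event 3 (t=13: DEC q by 15): q (absent) -> -15
  event 4 (t=23: SET q = -17): q -15 -> -17
  event 5 (t=28: DEL p): q unchanged
  event 6 (t=31: DEL p): q unchanged
  event 7 (t=37: SET r = 11): q unchanged
Final: q = -17

Answer: -17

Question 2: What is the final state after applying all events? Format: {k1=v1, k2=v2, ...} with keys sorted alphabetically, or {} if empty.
  after event 1 (t=5: DEC p by 8): {p=-8}
  after event 2 (t=9: SET r = 5): {p=-8, r=5}
  after event 3 (t=13: DEC q by 15): {p=-8, q=-15, r=5}
  after event 4 (t=23: SET q = -17): {p=-8, q=-17, r=5}
  after event 5 (t=28: DEL p): {q=-17, r=5}
  after event 6 (t=31: DEL p): {q=-17, r=5}
  after event 7 (t=37: SET r = 11): {q=-17, r=11}

Answer: {q=-17, r=11}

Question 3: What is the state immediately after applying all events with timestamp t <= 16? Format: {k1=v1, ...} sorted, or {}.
Apply events with t <= 16 (3 events):
  after event 1 (t=5: DEC p by 8): {p=-8}
  after event 2 (t=9: SET r = 5): {p=-8, r=5}
  after event 3 (t=13: DEC q by 15): {p=-8, q=-15, r=5}

Answer: {p=-8, q=-15, r=5}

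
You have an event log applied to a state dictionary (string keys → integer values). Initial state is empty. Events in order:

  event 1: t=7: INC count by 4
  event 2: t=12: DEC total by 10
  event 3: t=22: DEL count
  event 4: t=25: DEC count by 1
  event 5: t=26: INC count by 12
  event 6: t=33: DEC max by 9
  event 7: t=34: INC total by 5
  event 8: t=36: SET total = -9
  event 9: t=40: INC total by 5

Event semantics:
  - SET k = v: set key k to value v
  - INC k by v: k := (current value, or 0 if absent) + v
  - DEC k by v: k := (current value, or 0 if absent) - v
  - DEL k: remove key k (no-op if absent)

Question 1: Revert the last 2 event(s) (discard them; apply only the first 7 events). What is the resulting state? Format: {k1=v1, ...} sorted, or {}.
Answer: {count=11, max=-9, total=-5}

Derivation:
Keep first 7 events (discard last 2):
  after event 1 (t=7: INC count by 4): {count=4}
  after event 2 (t=12: DEC total by 10): {count=4, total=-10}
  after event 3 (t=22: DEL count): {total=-10}
  after event 4 (t=25: DEC count by 1): {count=-1, total=-10}
  after event 5 (t=26: INC count by 12): {count=11, total=-10}
  after event 6 (t=33: DEC max by 9): {count=11, max=-9, total=-10}
  after event 7 (t=34: INC total by 5): {count=11, max=-9, total=-5}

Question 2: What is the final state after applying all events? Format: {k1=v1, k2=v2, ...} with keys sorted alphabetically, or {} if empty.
  after event 1 (t=7: INC count by 4): {count=4}
  after event 2 (t=12: DEC total by 10): {count=4, total=-10}
  after event 3 (t=22: DEL count): {total=-10}
  after event 4 (t=25: DEC count by 1): {count=-1, total=-10}
  after event 5 (t=26: INC count by 12): {count=11, total=-10}
  after event 6 (t=33: DEC max by 9): {count=11, max=-9, total=-10}
  after event 7 (t=34: INC total by 5): {count=11, max=-9, total=-5}
  after event 8 (t=36: SET total = -9): {count=11, max=-9, total=-9}
  after event 9 (t=40: INC total by 5): {count=11, max=-9, total=-4}

Answer: {count=11, max=-9, total=-4}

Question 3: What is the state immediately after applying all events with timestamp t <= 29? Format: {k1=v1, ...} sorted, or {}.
Answer: {count=11, total=-10}

Derivation:
Apply events with t <= 29 (5 events):
  after event 1 (t=7: INC count by 4): {count=4}
  after event 2 (t=12: DEC total by 10): {count=4, total=-10}
  after event 3 (t=22: DEL count): {total=-10}
  after event 4 (t=25: DEC count by 1): {count=-1, total=-10}
  after event 5 (t=26: INC count by 12): {count=11, total=-10}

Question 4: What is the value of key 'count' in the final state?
Answer: 11

Derivation:
Track key 'count' through all 9 events:
  event 1 (t=7: INC count by 4): count (absent) -> 4
  event 2 (t=12: DEC total by 10): count unchanged
  event 3 (t=22: DEL count): count 4 -> (absent)
  event 4 (t=25: DEC count by 1): count (absent) -> -1
  event 5 (t=26: INC count by 12): count -1 -> 11
  event 6 (t=33: DEC max by 9): count unchanged
  event 7 (t=34: INC total by 5): count unchanged
  event 8 (t=36: SET total = -9): count unchanged
  event 9 (t=40: INC total by 5): count unchanged
Final: count = 11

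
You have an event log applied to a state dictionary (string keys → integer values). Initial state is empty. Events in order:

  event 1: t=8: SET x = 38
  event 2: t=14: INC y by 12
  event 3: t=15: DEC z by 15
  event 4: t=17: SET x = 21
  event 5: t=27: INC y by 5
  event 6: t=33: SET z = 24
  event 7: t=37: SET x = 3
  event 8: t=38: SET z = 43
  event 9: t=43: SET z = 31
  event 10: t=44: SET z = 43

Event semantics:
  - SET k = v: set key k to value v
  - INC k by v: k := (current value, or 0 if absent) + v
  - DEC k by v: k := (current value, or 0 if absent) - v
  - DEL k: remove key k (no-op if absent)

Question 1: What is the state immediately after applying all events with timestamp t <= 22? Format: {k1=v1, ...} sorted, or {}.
Apply events with t <= 22 (4 events):
  after event 1 (t=8: SET x = 38): {x=38}
  after event 2 (t=14: INC y by 12): {x=38, y=12}
  after event 3 (t=15: DEC z by 15): {x=38, y=12, z=-15}
  after event 4 (t=17: SET x = 21): {x=21, y=12, z=-15}

Answer: {x=21, y=12, z=-15}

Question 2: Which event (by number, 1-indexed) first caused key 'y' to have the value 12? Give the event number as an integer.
Answer: 2

Derivation:
Looking for first event where y becomes 12:
  event 2: y (absent) -> 12  <-- first match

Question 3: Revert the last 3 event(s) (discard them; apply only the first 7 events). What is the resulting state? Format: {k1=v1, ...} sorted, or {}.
Answer: {x=3, y=17, z=24}

Derivation:
Keep first 7 events (discard last 3):
  after event 1 (t=8: SET x = 38): {x=38}
  after event 2 (t=14: INC y by 12): {x=38, y=12}
  after event 3 (t=15: DEC z by 15): {x=38, y=12, z=-15}
  after event 4 (t=17: SET x = 21): {x=21, y=12, z=-15}
  after event 5 (t=27: INC y by 5): {x=21, y=17, z=-15}
  after event 6 (t=33: SET z = 24): {x=21, y=17, z=24}
  after event 7 (t=37: SET x = 3): {x=3, y=17, z=24}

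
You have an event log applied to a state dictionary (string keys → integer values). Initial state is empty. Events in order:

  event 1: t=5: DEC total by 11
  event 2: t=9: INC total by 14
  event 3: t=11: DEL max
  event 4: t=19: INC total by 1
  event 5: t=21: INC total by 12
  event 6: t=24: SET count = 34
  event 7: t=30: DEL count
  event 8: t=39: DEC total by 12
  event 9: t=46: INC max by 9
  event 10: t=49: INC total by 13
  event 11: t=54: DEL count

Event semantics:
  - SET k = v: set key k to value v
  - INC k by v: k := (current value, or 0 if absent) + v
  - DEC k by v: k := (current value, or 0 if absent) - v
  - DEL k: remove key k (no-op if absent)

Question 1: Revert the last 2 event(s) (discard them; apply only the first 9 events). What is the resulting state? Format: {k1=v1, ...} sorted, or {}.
Keep first 9 events (discard last 2):
  after event 1 (t=5: DEC total by 11): {total=-11}
  after event 2 (t=9: INC total by 14): {total=3}
  after event 3 (t=11: DEL max): {total=3}
  after event 4 (t=19: INC total by 1): {total=4}
  after event 5 (t=21: INC total by 12): {total=16}
  after event 6 (t=24: SET count = 34): {count=34, total=16}
  after event 7 (t=30: DEL count): {total=16}
  after event 8 (t=39: DEC total by 12): {total=4}
  after event 9 (t=46: INC max by 9): {max=9, total=4}

Answer: {max=9, total=4}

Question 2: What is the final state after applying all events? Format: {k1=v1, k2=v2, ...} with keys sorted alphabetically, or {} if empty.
Answer: {max=9, total=17}

Derivation:
  after event 1 (t=5: DEC total by 11): {total=-11}
  after event 2 (t=9: INC total by 14): {total=3}
  after event 3 (t=11: DEL max): {total=3}
  after event 4 (t=19: INC total by 1): {total=4}
  after event 5 (t=21: INC total by 12): {total=16}
  after event 6 (t=24: SET count = 34): {count=34, total=16}
  after event 7 (t=30: DEL count): {total=16}
  after event 8 (t=39: DEC total by 12): {total=4}
  after event 9 (t=46: INC max by 9): {max=9, total=4}
  after event 10 (t=49: INC total by 13): {max=9, total=17}
  after event 11 (t=54: DEL count): {max=9, total=17}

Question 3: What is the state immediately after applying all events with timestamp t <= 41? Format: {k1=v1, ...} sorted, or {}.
Apply events with t <= 41 (8 events):
  after event 1 (t=5: DEC total by 11): {total=-11}
  after event 2 (t=9: INC total by 14): {total=3}
  after event 3 (t=11: DEL max): {total=3}
  after event 4 (t=19: INC total by 1): {total=4}
  after event 5 (t=21: INC total by 12): {total=16}
  after event 6 (t=24: SET count = 34): {count=34, total=16}
  after event 7 (t=30: DEL count): {total=16}
  after event 8 (t=39: DEC total by 12): {total=4}

Answer: {total=4}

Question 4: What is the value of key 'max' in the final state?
Track key 'max' through all 11 events:
  event 1 (t=5: DEC total by 11): max unchanged
  event 2 (t=9: INC total by 14): max unchanged
  event 3 (t=11: DEL max): max (absent) -> (absent)
  event 4 (t=19: INC total by 1): max unchanged
  event 5 (t=21: INC total by 12): max unchanged
  event 6 (t=24: SET count = 34): max unchanged
  event 7 (t=30: DEL count): max unchanged
  event 8 (t=39: DEC total by 12): max unchanged
  event 9 (t=46: INC max by 9): max (absent) -> 9
  event 10 (t=49: INC total by 13): max unchanged
  event 11 (t=54: DEL count): max unchanged
Final: max = 9

Answer: 9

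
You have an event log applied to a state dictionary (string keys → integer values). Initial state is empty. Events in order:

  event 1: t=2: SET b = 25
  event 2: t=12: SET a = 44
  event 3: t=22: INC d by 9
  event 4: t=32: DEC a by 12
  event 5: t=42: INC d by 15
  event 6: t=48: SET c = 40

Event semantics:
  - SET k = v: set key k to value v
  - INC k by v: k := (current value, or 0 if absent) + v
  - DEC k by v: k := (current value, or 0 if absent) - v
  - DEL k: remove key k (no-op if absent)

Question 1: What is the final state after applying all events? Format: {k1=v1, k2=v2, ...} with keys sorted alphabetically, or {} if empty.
  after event 1 (t=2: SET b = 25): {b=25}
  after event 2 (t=12: SET a = 44): {a=44, b=25}
  after event 3 (t=22: INC d by 9): {a=44, b=25, d=9}
  after event 4 (t=32: DEC a by 12): {a=32, b=25, d=9}
  after event 5 (t=42: INC d by 15): {a=32, b=25, d=24}
  after event 6 (t=48: SET c = 40): {a=32, b=25, c=40, d=24}

Answer: {a=32, b=25, c=40, d=24}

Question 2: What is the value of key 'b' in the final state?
Track key 'b' through all 6 events:
  event 1 (t=2: SET b = 25): b (absent) -> 25
  event 2 (t=12: SET a = 44): b unchanged
  event 3 (t=22: INC d by 9): b unchanged
  event 4 (t=32: DEC a by 12): b unchanged
  event 5 (t=42: INC d by 15): b unchanged
  event 6 (t=48: SET c = 40): b unchanged
Final: b = 25

Answer: 25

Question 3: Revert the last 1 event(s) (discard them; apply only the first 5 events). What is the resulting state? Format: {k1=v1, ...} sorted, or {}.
Answer: {a=32, b=25, d=24}

Derivation:
Keep first 5 events (discard last 1):
  after event 1 (t=2: SET b = 25): {b=25}
  after event 2 (t=12: SET a = 44): {a=44, b=25}
  after event 3 (t=22: INC d by 9): {a=44, b=25, d=9}
  after event 4 (t=32: DEC a by 12): {a=32, b=25, d=9}
  after event 5 (t=42: INC d by 15): {a=32, b=25, d=24}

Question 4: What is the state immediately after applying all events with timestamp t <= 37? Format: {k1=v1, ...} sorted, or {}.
Apply events with t <= 37 (4 events):
  after event 1 (t=2: SET b = 25): {b=25}
  after event 2 (t=12: SET a = 44): {a=44, b=25}
  after event 3 (t=22: INC d by 9): {a=44, b=25, d=9}
  after event 4 (t=32: DEC a by 12): {a=32, b=25, d=9}

Answer: {a=32, b=25, d=9}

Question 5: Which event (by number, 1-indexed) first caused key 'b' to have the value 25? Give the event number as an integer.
Looking for first event where b becomes 25:
  event 1: b (absent) -> 25  <-- first match

Answer: 1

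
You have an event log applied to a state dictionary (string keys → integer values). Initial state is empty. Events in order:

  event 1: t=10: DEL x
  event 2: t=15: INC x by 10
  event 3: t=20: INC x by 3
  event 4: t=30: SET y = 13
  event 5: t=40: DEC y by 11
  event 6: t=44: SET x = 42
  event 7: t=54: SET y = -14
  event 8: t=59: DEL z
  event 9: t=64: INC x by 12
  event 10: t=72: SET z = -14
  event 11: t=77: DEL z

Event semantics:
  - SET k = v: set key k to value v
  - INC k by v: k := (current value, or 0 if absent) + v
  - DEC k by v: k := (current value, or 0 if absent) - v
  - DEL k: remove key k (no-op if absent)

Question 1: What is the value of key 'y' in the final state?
Track key 'y' through all 11 events:
  event 1 (t=10: DEL x): y unchanged
  event 2 (t=15: INC x by 10): y unchanged
  event 3 (t=20: INC x by 3): y unchanged
  event 4 (t=30: SET y = 13): y (absent) -> 13
  event 5 (t=40: DEC y by 11): y 13 -> 2
  event 6 (t=44: SET x = 42): y unchanged
  event 7 (t=54: SET y = -14): y 2 -> -14
  event 8 (t=59: DEL z): y unchanged
  event 9 (t=64: INC x by 12): y unchanged
  event 10 (t=72: SET z = -14): y unchanged
  event 11 (t=77: DEL z): y unchanged
Final: y = -14

Answer: -14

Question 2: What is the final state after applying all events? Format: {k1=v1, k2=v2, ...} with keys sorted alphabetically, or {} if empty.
Answer: {x=54, y=-14}

Derivation:
  after event 1 (t=10: DEL x): {}
  after event 2 (t=15: INC x by 10): {x=10}
  after event 3 (t=20: INC x by 3): {x=13}
  after event 4 (t=30: SET y = 13): {x=13, y=13}
  after event 5 (t=40: DEC y by 11): {x=13, y=2}
  after event 6 (t=44: SET x = 42): {x=42, y=2}
  after event 7 (t=54: SET y = -14): {x=42, y=-14}
  after event 8 (t=59: DEL z): {x=42, y=-14}
  after event 9 (t=64: INC x by 12): {x=54, y=-14}
  after event 10 (t=72: SET z = -14): {x=54, y=-14, z=-14}
  after event 11 (t=77: DEL z): {x=54, y=-14}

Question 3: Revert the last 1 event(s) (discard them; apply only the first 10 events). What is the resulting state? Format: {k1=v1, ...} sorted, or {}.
Keep first 10 events (discard last 1):
  after event 1 (t=10: DEL x): {}
  after event 2 (t=15: INC x by 10): {x=10}
  after event 3 (t=20: INC x by 3): {x=13}
  after event 4 (t=30: SET y = 13): {x=13, y=13}
  after event 5 (t=40: DEC y by 11): {x=13, y=2}
  after event 6 (t=44: SET x = 42): {x=42, y=2}
  after event 7 (t=54: SET y = -14): {x=42, y=-14}
  after event 8 (t=59: DEL z): {x=42, y=-14}
  after event 9 (t=64: INC x by 12): {x=54, y=-14}
  after event 10 (t=72: SET z = -14): {x=54, y=-14, z=-14}

Answer: {x=54, y=-14, z=-14}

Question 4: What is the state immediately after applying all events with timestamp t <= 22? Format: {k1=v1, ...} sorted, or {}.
Answer: {x=13}

Derivation:
Apply events with t <= 22 (3 events):
  after event 1 (t=10: DEL x): {}
  after event 2 (t=15: INC x by 10): {x=10}
  after event 3 (t=20: INC x by 3): {x=13}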